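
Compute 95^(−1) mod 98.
95^(−1) ≡ 65 (mod 98)

Apply the extended Euclidean algorithm to (98, 95), tracking rows (r, s, t) with s·98 + t·95 = r. Each division r_prev = q·r_cur + r_new produces the new row as (previous row) − q·(current row):
  row A: (98, 1, 0)   [1·98 + 0·95 = 98]
  row B: (95, 0, 1)   [0·98 + 1·95 = 95]
  98 = 1·95 + 3   → row C = row A − 1·row B = (3, 1, −1)   [check: 1·98 − 1·95 = 3]
  95 = 31·3 + 2   → row D = row B − 31·row C = (2, −31, 32)   [check: −31·98 + 32·95 = 2]
  3 = 1·2 + 1   → row E = row C − 1·row D = (1, 32, −33)   [check: 32·98 − 33·95 = 1]
  2 = 2·1 + 0   → remainder 0, stop. gcd = 1 (last nonzero row E).
The gcd is 1, so 95 is invertible mod 98. The last nonzero row gives 32·98 − 33·95 = 1, so t = −33. So 95^(−1) ≡ −33 ≡ 65 (mod 98). Verify: 95 · 65 = 6175 ≡ 1 (mod 98). ✓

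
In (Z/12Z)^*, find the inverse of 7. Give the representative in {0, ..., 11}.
7^(−1) ≡ 7 (mod 12)

Apply the extended Euclidean algorithm to (12, 7), tracking rows (r, s, t) with s·12 + t·7 = r. Each division r_prev = q·r_cur + r_new produces the new row as (previous row) − q·(current row):
  row A: (12, 1, 0)   [1·12 + 0·7 = 12]
  row B: (7, 0, 1)   [0·12 + 1·7 = 7]
  12 = 1·7 + 5   → row C = row A − 1·row B = (5, 1, −1)   [check: 1·12 − 1·7 = 5]
  7 = 1·5 + 2   → row D = row B − 1·row C = (2, −1, 2)   [check: −1·12 + 2·7 = 2]
  5 = 2·2 + 1   → row E = row C − 2·row D = (1, 3, −5)   [check: 3·12 − 5·7 = 1]
  2 = 2·1 + 0   → remainder 0, stop. gcd = 1 (last nonzero row E).
The gcd is 1, so 7 is invertible mod 12. The last nonzero row gives 3·12 − 5·7 = 1, so t = −5. So 7^(−1) ≡ −5 ≡ 7 (mod 12). Verify: 7 · 7 = 49 ≡ 1 (mod 12). ✓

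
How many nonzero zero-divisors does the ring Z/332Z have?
In Z/332Z each nonzero element is either a unit (gcd with 332 is 1) or a zero-divisor (gcd > 1). The number of units is φ(332): factorise 332 = 2^2 · 83, so φ(332) = (2^2 − 2^1) · (83 − 1) = 2 · 82 = 164. The nonzero elements number 332 − 1 = 331. Hence the nonzero zero-divisors number 331 − 164 = 167.

Final answer: Z/332Z has 167 nonzero zero-divisors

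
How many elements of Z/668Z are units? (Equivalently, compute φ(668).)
An element a ∈ Z/668Z is a unit iff gcd(a, 668) = 1, so the number of units is φ(668). φ is multiplicative, with φ(p^e) = p^e − p^(e−1). Factorise 668 = 2^2 · 167. Then
  φ(668) = (2^2 − 2^1) · (167 − 1) = 2 · 166 = 332.

Final answer: Z/668Z has φ(668) = 332 units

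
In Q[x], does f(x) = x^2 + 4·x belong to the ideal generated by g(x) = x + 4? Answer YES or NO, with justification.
In Q[x] the ideal (g) consists of all multiples of g, so f ∈ (g) iff g | f, i.e. iff the remainder of f on division by g is 0. Divide f by g (g is monic, so eliminate the leading term of the running remainder at each step):
  leading term x^2: subtract (x)·g(x) = x^2 + 4·x, leaving 0
The remainder is 0, so f(x) = g(x) · h(x) with h(x) = x. Hence g | f, i.e. f ∈ (g).

Final answer: YES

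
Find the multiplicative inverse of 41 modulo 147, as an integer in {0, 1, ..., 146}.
41^(−1) ≡ 104 (mod 147)

Apply the extended Euclidean algorithm to (147, 41), tracking rows (r, s, t) with s·147 + t·41 = r. Each division r_prev = q·r_cur + r_new produces the new row as (previous row) − q·(current row):
  row A: (147, 1, 0)   [1·147 + 0·41 = 147]
  row B: (41, 0, 1)   [0·147 + 1·41 = 41]
  147 = 3·41 + 24   → row C = row A − 3·row B = (24, 1, −3)   [check: 1·147 − 3·41 = 24]
  41 = 1·24 + 17   → row D = row B − 1·row C = (17, −1, 4)   [check: −1·147 + 4·41 = 17]
  24 = 1·17 + 7   → row E = row C − 1·row D = (7, 2, −7)   [check: 2·147 − 7·41 = 7]
  17 = 2·7 + 3   → row F = row D − 2·row E = (3, −5, 18)   [check: −5·147 + 18·41 = 3]
  7 = 2·3 + 1   → row G = row E − 2·row F = (1, 12, −43)   [check: 12·147 − 43·41 = 1]
  3 = 3·1 + 0   → remainder 0, stop. gcd = 1 (last nonzero row G).
The gcd is 1, so 41 is invertible mod 147. The last nonzero row gives 12·147 − 43·41 = 1, so t = −43. So 41^(−1) ≡ −43 ≡ 104 (mod 147). Verify: 41 · 104 = 4264 ≡ 1 (mod 147). ✓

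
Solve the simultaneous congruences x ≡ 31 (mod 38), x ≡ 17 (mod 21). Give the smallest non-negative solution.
The moduli 38, 21 are pairwise coprime, so by the CRT there is a unique solution mod 38·21 = 798.
Solve by successive substitution. Start with x ≡ 31 (mod 38).
  Combine with x ≡ 17 (mod 21): write x = 31 + 38·t and require 31 + 38·t ≡ 17 (mod 21), i.e. 38·t ≡ 17 − 31 ≡ 7 (mod 21). Since 38^(−1) ≡ 5 (mod 21) (38 ≡ 17 (mod 21)), t ≡ 5·7 ≡ 14 (mod 21). So x ≡ 31 + 38·14 = 563 (mod 798).
Unique solution in [0, 798): x = 563.

Final answer: x ≡ 563 (mod 798); the representative in [0, 798) is 563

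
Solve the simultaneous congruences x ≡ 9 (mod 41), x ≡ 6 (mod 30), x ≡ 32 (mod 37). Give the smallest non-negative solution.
The moduli 41, 30, 37 are pairwise coprime, so by the CRT there is a unique solution mod 41·30·37 = 45510.
Solve by successive substitution. Start with x ≡ 9 (mod 41).
  Combine with x ≡ 6 (mod 30): write x = 9 + 41·t and require 9 + 41·t ≡ 6 (mod 30), i.e. 41·t ≡ 6 − 9 ≡ 27 (mod 30). Since 41^(−1) ≡ 11 (mod 30) (41 ≡ 11 (mod 30)), t ≡ 11·27 ≡ 27 (mod 30). So x ≡ 9 + 41·27 = 1116 (mod 1230).
  Combine with x ≡ 32 (mod 37): write x = 1116 + 1230·t and require 1116 + 1230·t ≡ 32 (mod 37), i.e. 1230·t ≡ 32 − 1116 ≡ 26 (mod 37). Since 1230^(−1) ≡ 33 (mod 37) (1230 ≡ 9 (mod 37)), t ≡ 33·26 ≡ 7 (mod 37). So x ≡ 1116 + 1230·7 = 9726 (mod 45510).
Unique solution in [0, 45510): x = 9726.

Final answer: x ≡ 9726 (mod 45510); the representative in [0, 45510) is 9726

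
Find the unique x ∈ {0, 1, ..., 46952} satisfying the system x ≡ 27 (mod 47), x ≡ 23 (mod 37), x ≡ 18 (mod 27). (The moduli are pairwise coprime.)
The moduli 47, 37, 27 are pairwise coprime, so by the CRT there is a unique solution mod 47·37·27 = 46953.
Solve by successive substitution. Start with x ≡ 27 (mod 47).
  Combine with x ≡ 23 (mod 37): write x = 27 + 47·t and require 27 + 47·t ≡ 23 (mod 37), i.e. 47·t ≡ 23 − 27 ≡ 33 (mod 37). Since 47^(−1) ≡ 26 (mod 37) (47 ≡ 10 (mod 37)), t ≡ 26·33 ≡ 7 (mod 37). So x ≡ 27 + 47·7 = 356 (mod 1739).
  Combine with x ≡ 18 (mod 27): write x = 356 + 1739·t and require 356 + 1739·t ≡ 18 (mod 27), i.e. 1739·t ≡ 18 − 356 ≡ 13 (mod 27). Since 1739^(−1) ≡ 5 (mod 27) (1739 ≡ 11 (mod 27)), t ≡ 5·13 ≡ 11 (mod 27). So x ≡ 356 + 1739·11 = 19485 (mod 46953).
Unique solution in [0, 46953): x = 19485.

Final answer: x ≡ 19485 (mod 46953); the representative in [0, 46953) is 19485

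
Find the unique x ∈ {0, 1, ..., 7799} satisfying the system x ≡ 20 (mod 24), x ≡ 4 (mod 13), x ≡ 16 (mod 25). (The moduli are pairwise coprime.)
The moduli 24, 13, 25 are pairwise coprime, so by the CRT there is a unique solution mod 24·13·25 = 7800.
Solve by successive substitution. Start with x ≡ 20 (mod 24).
  Combine with x ≡ 4 (mod 13): write x = 20 + 24·t and require 20 + 24·t ≡ 4 (mod 13), i.e. 24·t ≡ 4 − 20 ≡ 10 (mod 13). Since 24^(−1) ≡ 6 (mod 13) (24 ≡ 11 (mod 13)), t ≡ 6·10 ≡ 8 (mod 13). So x ≡ 20 + 24·8 = 212 (mod 312).
  Combine with x ≡ 16 (mod 25): write x = 212 + 312·t and require 212 + 312·t ≡ 16 (mod 25), i.e. 312·t ≡ 16 − 212 ≡ 4 (mod 25). Since 312^(−1) ≡ 23 (mod 25) (312 ≡ 12 (mod 25)), t ≡ 23·4 ≡ 17 (mod 25). So x ≡ 212 + 312·17 = 5516 (mod 7800).
Unique solution in [0, 7800): x = 5516.

Final answer: x ≡ 5516 (mod 7800); the representative in [0, 7800) is 5516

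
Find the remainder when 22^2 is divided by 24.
4

Use repeated squaring. Binary(2) = 10. Walk through the bits of the exponent 2 left-to-right: at each bit after the leading one, square the running value, then multiply by 22 if the bit is 1 (always reducing mod 24):
  bit 1 = 1 (leading): start with 22.
  bit 2 = 0: square 22^2 = 484 ≡ 4 (mod 24).
Final value: 22^2 ≡ 4 (mod 24).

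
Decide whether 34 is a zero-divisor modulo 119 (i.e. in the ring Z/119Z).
YES

gcd(34, 119) = 17 > 1, so 34 is not a unit in Z/119Z. In Z/nZ every nonzero non-unit is a zero-divisor: explicitly, take b = 119/gcd = 7 ≠ 0 (mod 119); then 34·7 = 238 = 2·119, i.e. 34·7 ≡ 0 (mod 119). So 34 is a zero-divisor.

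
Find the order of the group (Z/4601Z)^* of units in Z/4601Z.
|(Z/4601Z)^*| = 4452

(Z/4601Z)^* consists of the classes a with gcd(a, 4601) = 1, so its order is φ(4601). φ is multiplicative, with φ(p^e) = p^e − p^(e−1). Factorise 4601 = 43 · 107. Then
  φ(4601) = (43 − 1) · (107 − 1) = 42 · 106 = 4452.
Thus |(Z/4601Z)^*| = 4452.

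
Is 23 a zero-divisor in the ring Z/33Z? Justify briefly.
gcd(23, 33) = 1, so 23 is a unit in Z/33Z (it has a multiplicative inverse). A unit cannot be a zero-divisor: if 23·b ≡ 0 then multiplying both sides by 23^(−1) gives b ≡ 0. So 23 is not a zero-divisor.

Final answer: NO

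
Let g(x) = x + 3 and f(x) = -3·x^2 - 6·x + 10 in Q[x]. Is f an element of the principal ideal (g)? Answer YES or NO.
In Q[x] the ideal (g) consists of all multiples of g, so f ∈ (g) iff g | f, i.e. iff the remainder of f on division by g is 0. Divide f by g (g is monic, so eliminate the leading term of the running remainder at each step):
  leading term -3·x^2: subtract (-3·x)·g(x) = -3·x^2 - 9·x, leaving 3·x + 10
  leading term 3·x: subtract (3)·g(x) = 3·x + 9, leaving 1
The remainder r(x) = 1 ≠ 0 (and deg r < deg g), so g ∤ f, i.e. f ∉ (g).

Final answer: NO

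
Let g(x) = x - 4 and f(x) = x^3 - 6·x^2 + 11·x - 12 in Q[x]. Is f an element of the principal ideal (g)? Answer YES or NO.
YES

In Q[x] the ideal (g) consists of all multiples of g, so f ∈ (g) iff g | f, i.e. iff the remainder of f on division by g is 0. Divide f by g (g is monic, so eliminate the leading term of the running remainder at each step):
  leading term x^3: subtract (x^2)·g(x) = x^3 - 4·x^2, leaving -2·x^2 + 11·x - 12
  leading term -2·x^2: subtract (-2·x)·g(x) = -2·x^2 + 8·x, leaving 3·x - 12
  leading term 3·x: subtract (3)·g(x) = 3·x - 12, leaving 0
The remainder is 0, so f(x) = g(x) · h(x) with h(x) = x^2 - 2·x + 3. Hence g | f, i.e. f ∈ (g).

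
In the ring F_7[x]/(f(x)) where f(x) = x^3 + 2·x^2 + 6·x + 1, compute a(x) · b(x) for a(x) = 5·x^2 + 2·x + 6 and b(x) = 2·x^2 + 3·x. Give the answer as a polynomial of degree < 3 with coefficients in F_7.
Multiply as integer polynomials: a · b = 10·x^4 + 19·x^3 + 18·x^2 + 18·x. Reducing coefficients mod 7: a · b ≡ 3·x^4 + 5·x^3 + 4·x^2 + 4·x. Now divide by f(x) = x^3 + 2·x^2 + 6·x + 1 in F_7[x], eliminating the leading term at each step:
  leading term 3·x^4: subtract (3·x)·f(x) = 3·x^4 + 6·x^3 + 4·x^2 + 3·x, leaving 6·x^3 + x (coefficients mod 7)
  leading term 6·x^3: subtract (6)·f(x) = 6·x^3 + 5·x^2 + x + 6, leaving 2·x^2 + 1 (coefficients mod 7)
The degree is now < 3, so this is the remainder. Hence a · b ≡ 2·x^2 + 1 in F_7[x]/(f).

Final answer: a · b ≡ 2·x^2 + 1 (mod f(x))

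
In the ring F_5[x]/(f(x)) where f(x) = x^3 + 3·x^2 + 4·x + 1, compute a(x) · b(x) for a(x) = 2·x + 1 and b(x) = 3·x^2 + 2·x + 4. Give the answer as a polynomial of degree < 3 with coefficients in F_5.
Multiply as integer polynomials: a · b = 6·x^3 + 7·x^2 + 10·x + 4. Reducing coefficients mod 5: a · b ≡ x^3 + 2·x^2 + 4. Now divide by f(x) = x^3 + 3·x^2 + 4·x + 1 in F_5[x], eliminating the leading term at each step:
  leading term x^3: subtract (1)·f(x) = x^3 + 3·x^2 + 4·x + 1, leaving 4·x^2 + x + 3 (coefficients mod 5)
The degree is now < 3, so this is the remainder. Hence a · b ≡ 4·x^2 + x + 3 in F_5[x]/(f).

Final answer: a · b ≡ 4·x^2 + x + 3 (mod f(x))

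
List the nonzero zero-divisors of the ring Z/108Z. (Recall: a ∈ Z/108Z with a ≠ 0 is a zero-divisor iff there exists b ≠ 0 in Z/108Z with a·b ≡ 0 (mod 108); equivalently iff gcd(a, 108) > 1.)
An element a ∈ Z/108Z (with a ≠ 0) is a zero-divisor iff gcd(a, 108) > 1 (because a is a unit precisely when gcd(a, n) = 1, and in Z/nZ every nonzero, non-unit element is a zero-divisor). Scan a = 1, ..., 107 and keep those with gcd(a, 108) > 1:
  gcd(2, 108) = 2, gcd(3, 108) = 3, gcd(4, 108) = 4, gcd(6, 108) = 6, gcd(8, 108) = 4, gcd(9, 108) = 9, gcd(10, 108) = 2, gcd(12, 108) = 12, gcd(14, 108) = 2, gcd(15, 108) = 3, gcd(16, 108) = 4, gcd(18, 108) = 18, gcd(20, 108) = 4, gcd(21, 108) = 3, gcd(22, 108) = 2, gcd(24, 108) = 12, gcd(26, 108) = 2, gcd(27, 108) = 27, gcd(28, 108) = 4, gcd(30, 108) = 6, gcd(32, 108) = 4, gcd(33, 108) = 3, gcd(34, 108) = 2, gcd(36, 108) = 36, gcd(38, 108) = 2, gcd(39, 108) = 3, gcd(40, 108) = 4, gcd(42, 108) = 6, gcd(44, 108) = 4, gcd(45, 108) = 9, gcd(46, 108) = 2, gcd(48, 108) = 12, gcd(50, 108) = 2, gcd(51, 108) = 3, gcd(52, 108) = 4, gcd(54, 108) = 54, gcd(56, 108) = 4, gcd(57, 108) = 3, gcd(58, 108) = 2, gcd(60, 108) = 12, gcd(62, 108) = 2, gcd(63, 108) = 9, gcd(64, 108) = 4, gcd(66, 108) = 6, gcd(68, 108) = 4, gcd(69, 108) = 3, gcd(70, 108) = 2, gcd(72, 108) = 36, gcd(74, 108) = 2, gcd(75, 108) = 3, gcd(76, 108) = 4, gcd(78, 108) = 6, gcd(80, 108) = 4, gcd(81, 108) = 27, gcd(82, 108) = 2, gcd(84, 108) = 12, gcd(86, 108) = 2, gcd(87, 108) = 3, gcd(88, 108) = 4, gcd(90, 108) = 18, gcd(92, 108) = 4, gcd(93, 108) = 3, gcd(94, 108) = 2, gcd(96, 108) = 12, gcd(98, 108) = 2, gcd(99, 108) = 9, gcd(100, 108) = 4, gcd(102, 108) = 6, gcd(104, 108) = 4, gcd(105, 108) = 3, gcd(106, 108) = 2.
All other a ∈ {1, ..., 107} have gcd(a, 108) = 1 and are units. So the nonzero zero-divisors are exactly the 71 values of a appearing in this scan.

Final answer: nonzero zero-divisors of Z/108Z = {2, 3, 4, 6, 8, 9, 10, 12, 14, 15, 16, 18, 20, 21, 22, 24, 26, 27, 28, 30, 32, 33, 34, 36, 38, 39, 40, 42, 44, 45, 46, 48, 50, 51, 52, 54, 56, 57, 58, 60, 62, 63, 64, 66, 68, 69, 70, 72, 74, 75, 76, 78, 80, 81, 82, 84, 86, 87, 88, 90, 92, 93, 94, 96, 98, 99, 100, 102, 104, 105, 106}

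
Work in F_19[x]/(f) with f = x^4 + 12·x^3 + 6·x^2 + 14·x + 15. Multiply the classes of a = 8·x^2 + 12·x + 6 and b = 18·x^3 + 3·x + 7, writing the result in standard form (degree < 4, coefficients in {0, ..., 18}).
a · b ≡ 8·x^3 + 4·x^2 + 15·x + 17 (mod f(x))

Multiply as integer polynomials: a · b = 144·x^5 + 216·x^4 + 132·x^3 + 92·x^2 + 102·x + 42. Reducing coefficients mod 19: a · b ≡ 11·x^5 + 7·x^4 + 18·x^3 + 16·x^2 + 7·x + 4. Now divide by f(x) = x^4 + 12·x^3 + 6·x^2 + 14·x + 15 in F_19[x], eliminating the leading term at each step:
  leading term 11·x^5: subtract (11·x)·f(x) = 11·x^5 + 18·x^4 + 9·x^3 + 2·x^2 + 13·x, leaving 8·x^4 + 9·x^3 + 14·x^2 + 13·x + 4 (coefficients mod 19)
  leading term 8·x^4: subtract (8)·f(x) = 8·x^4 + x^3 + 10·x^2 + 17·x + 6, leaving 8·x^3 + 4·x^2 + 15·x + 17 (coefficients mod 19)
The degree is now < 4, so this is the remainder. Hence a · b ≡ 8·x^3 + 4·x^2 + 15·x + 17 in F_19[x]/(f).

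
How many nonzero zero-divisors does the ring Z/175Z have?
Z/175Z has 54 nonzero zero-divisors

In Z/175Z each nonzero element is either a unit (gcd with 175 is 1) or a zero-divisor (gcd > 1). The number of units is φ(175): factorise 175 = 5^2 · 7, so φ(175) = (5^2 − 5^1) · (7 − 1) = 20 · 6 = 120. The nonzero elements number 175 − 1 = 174. Hence the nonzero zero-divisors number 174 − 120 = 54.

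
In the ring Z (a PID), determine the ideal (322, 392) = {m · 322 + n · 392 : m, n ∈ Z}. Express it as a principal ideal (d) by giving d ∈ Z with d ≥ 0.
(322, 392) = (14); d = 14

In the PID Z, (a, b) is generated by gcd(a, b). Compute gcd(392, 322) with the extended Euclidean algorithm, tracking rows (r, s, t) with s·392 + t·322 = r:
  row A: (392, 1, 0)   [1·392 + 0·322 = 392]
  row B: (322, 0, 1)   [0·392 + 1·322 = 322]
  392 = 1·322 + 70   → row C = row A − 1·row B = (70, 1, −1)   [check: 1·392 − 1·322 = 70]
  322 = 4·70 + 42   → row D = row B − 4·row C = (42, −4, 5)   [check: −4·392 + 5·322 = 42]
  70 = 1·42 + 28   → row E = row C − 1·row D = (28, 5, −6)   [check: 5·392 − 6·322 = 28]
  42 = 1·28 + 14   → row F = row D − 1·row E = (14, −9, 11)   [check: −9·392 + 11·322 = 14]
  28 = 2·14 + 0   → remainder 0, stop. gcd = 14 (last nonzero row F).
So gcd(322, 392) = 14, with Bézout identity −9·392 + 11·322 = 14. Containment (⊇): the Bézout identity exhibits 14 as an element of (322, 392), giving (14) ⊆ (322, 392). Containment (⊆): since 14 | 322 and 14 | 392 (322 = 14·23, 392 = 14·28), every Z-linear combination of 322 and 392 is divisible by 14, so (322, 392) ⊆ (14). Therefore (322, 392) = (14), d = 14.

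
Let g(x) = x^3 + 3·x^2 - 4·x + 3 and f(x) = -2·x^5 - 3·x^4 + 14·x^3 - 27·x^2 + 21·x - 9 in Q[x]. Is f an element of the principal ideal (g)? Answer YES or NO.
YES

In Q[x] the ideal (g) consists of all multiples of g, so f ∈ (g) iff g | f, i.e. iff the remainder of f on division by g is 0. Divide f by g (g is monic, so eliminate the leading term of the running remainder at each step):
  leading term -2·x^5: subtract (-2·x^2)·g(x) = -2·x^5 - 6·x^4 + 8·x^3 - 6·x^2, leaving 3·x^4 + 6·x^3 - 21·x^2 + 21·x - 9
  leading term 3·x^4: subtract (3·x)·g(x) = 3·x^4 + 9·x^3 - 12·x^2 + 9·x, leaving -3·x^3 - 9·x^2 + 12·x - 9
  leading term -3·x^3: subtract (-3)·g(x) = -3·x^3 - 9·x^2 + 12·x - 9, leaving 0
The remainder is 0, so f(x) = g(x) · h(x) with h(x) = -2·x^2 + 3·x - 3. Hence g | f, i.e. f ∈ (g).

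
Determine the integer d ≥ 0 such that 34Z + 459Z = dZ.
In the PID Z, (a, b) is generated by gcd(a, b). Compute gcd(459, 34) with the extended Euclidean algorithm, tracking rows (r, s, t) with s·459 + t·34 = r:
  row A: (459, 1, 0)   [1·459 + 0·34 = 459]
  row B: (34, 0, 1)   [0·459 + 1·34 = 34]
  459 = 13·34 + 17   → row C = row A − 13·row B = (17, 1, −13)   [check: 1·459 − 13·34 = 17]
  34 = 2·17 + 0   → remainder 0, stop. gcd = 17 (last nonzero row C).
So gcd(34, 459) = 17, with Bézout identity 1·459 − 13·34 = 17. Containment (⊇): the Bézout identity exhibits 17 as an element of (34, 459), giving (17) ⊆ (34, 459). Containment (⊆): since 17 | 34 and 17 | 459 (34 = 17·2, 459 = 17·27), every Z-linear combination of 34 and 459 is divisible by 17, so (34, 459) ⊆ (17). Therefore (34, 459) = (17), d = 17.

Final answer: (34, 459) = (17); d = 17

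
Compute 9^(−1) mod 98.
9^(−1) ≡ 11 (mod 98)

Apply the extended Euclidean algorithm to (98, 9), tracking rows (r, s, t) with s·98 + t·9 = r. Each division r_prev = q·r_cur + r_new produces the new row as (previous row) − q·(current row):
  row A: (98, 1, 0)   [1·98 + 0·9 = 98]
  row B: (9, 0, 1)   [0·98 + 1·9 = 9]
  98 = 10·9 + 8   → row C = row A − 10·row B = (8, 1, −10)   [check: 1·98 − 10·9 = 8]
  9 = 1·8 + 1   → row D = row B − 1·row C = (1, −1, 11)   [check: −1·98 + 11·9 = 1]
  8 = 8·1 + 0   → remainder 0, stop. gcd = 1 (last nonzero row D).
The gcd is 1, so 9 is invertible mod 98. The last nonzero row gives −1·98 + 11·9 = 1, so t = 11. So 9^(−1) ≡ 11 (mod 98). Verify: 9 · 11 = 99 ≡ 1 (mod 98). ✓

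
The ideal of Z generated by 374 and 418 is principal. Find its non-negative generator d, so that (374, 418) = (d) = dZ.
In the PID Z, (a, b) is generated by gcd(a, b). Compute gcd(418, 374) with the extended Euclidean algorithm, tracking rows (r, s, t) with s·418 + t·374 = r:
  row A: (418, 1, 0)   [1·418 + 0·374 = 418]
  row B: (374, 0, 1)   [0·418 + 1·374 = 374]
  418 = 1·374 + 44   → row C = row A − 1·row B = (44, 1, −1)   [check: 1·418 − 1·374 = 44]
  374 = 8·44 + 22   → row D = row B − 8·row C = (22, −8, 9)   [check: −8·418 + 9·374 = 22]
  44 = 2·22 + 0   → remainder 0, stop. gcd = 22 (last nonzero row D).
So gcd(374, 418) = 22, with Bézout identity −8·418 + 9·374 = 22. Containment (⊇): the Bézout identity exhibits 22 as an element of (374, 418), giving (22) ⊆ (374, 418). Containment (⊆): since 22 | 374 and 22 | 418 (374 = 22·17, 418 = 22·19), every Z-linear combination of 374 and 418 is divisible by 22, so (374, 418) ⊆ (22). Therefore (374, 418) = (22), d = 22.

Final answer: (374, 418) = (22); d = 22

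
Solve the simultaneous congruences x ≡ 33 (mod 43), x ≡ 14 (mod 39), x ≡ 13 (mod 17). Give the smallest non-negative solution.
x ≡ 13664 (mod 28509); the representative in [0, 28509) is 13664

The moduli 43, 39, 17 are pairwise coprime, so by the CRT there is a unique solution mod 43·39·17 = 28509.
Solve by successive substitution. Start with x ≡ 33 (mod 43).
  Combine with x ≡ 14 (mod 39): write x = 33 + 43·t and require 33 + 43·t ≡ 14 (mod 39), i.e. 43·t ≡ 14 − 33 ≡ 20 (mod 39). Since 43^(−1) ≡ 10 (mod 39) (43 ≡ 4 (mod 39)), t ≡ 10·20 ≡ 5 (mod 39). So x ≡ 33 + 43·5 = 248 (mod 1677).
  Combine with x ≡ 13 (mod 17): write x = 248 + 1677·t and require 248 + 1677·t ≡ 13 (mod 17), i.e. 1677·t ≡ 13 − 248 ≡ 3 (mod 17). Since 1677^(−1) ≡ 14 (mod 17) (1677 ≡ 11 (mod 17)), t ≡ 14·3 ≡ 8 (mod 17). So x ≡ 248 + 1677·8 = 13664 (mod 28509).
Unique solution in [0, 28509): x = 13664.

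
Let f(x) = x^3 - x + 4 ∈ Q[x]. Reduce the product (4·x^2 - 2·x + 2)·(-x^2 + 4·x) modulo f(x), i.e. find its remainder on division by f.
First multiply in Q[x] without reducing: a · b = -4·x^4 + 18·x^3 - 10·x^2 + 8·x. Now divide by f(x) = x^3 - x + 4, eliminating the leading term at each step:
  leading term -4·x^4: subtract (-4·x)·f(x) = -4·x^4 + 4·x^2 - 16·x, leaving 18·x^3 - 14·x^2 + 24·x
  leading term 18·x^3: subtract (18)·f(x) = 18·x^3 - 18·x + 72, leaving -14·x^2 + 42·x - 72
The degree is now < 3, so this is the remainder. Hence a · b ≡ -14·x^2 + 42·x - 72 in Q[x]/(f).

Final answer: a · b ≡ -14·x^2 + 42·x - 72 (mod f(x))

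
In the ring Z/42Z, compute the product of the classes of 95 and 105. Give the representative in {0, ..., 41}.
Reduce the factors first: 95 ≡ 11, 105 ≡ 21 (mod 42), so 95 · 105 ≡ 11 · 21 (mod 42). 11 · 21 = 231. Dividing by 42: 231 = 5·42 + 21. So (95 · 105) mod 42 = 21.

Final answer: 21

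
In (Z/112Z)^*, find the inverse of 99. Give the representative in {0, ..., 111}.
Apply the extended Euclidean algorithm to (112, 99), tracking rows (r, s, t) with s·112 + t·99 = r. Each division r_prev = q·r_cur + r_new produces the new row as (previous row) − q·(current row):
  row A: (112, 1, 0)   [1·112 + 0·99 = 112]
  row B: (99, 0, 1)   [0·112 + 1·99 = 99]
  112 = 1·99 + 13   → row C = row A − 1·row B = (13, 1, −1)   [check: 1·112 − 1·99 = 13]
  99 = 7·13 + 8   → row D = row B − 7·row C = (8, −7, 8)   [check: −7·112 + 8·99 = 8]
  13 = 1·8 + 5   → row E = row C − 1·row D = (5, 8, −9)   [check: 8·112 − 9·99 = 5]
  8 = 1·5 + 3   → row F = row D − 1·row E = (3, −15, 17)   [check: −15·112 + 17·99 = 3]
  5 = 1·3 + 2   → row G = row E − 1·row F = (2, 23, −26)   [check: 23·112 − 26·99 = 2]
  3 = 1·2 + 1   → row H = row F − 1·row G = (1, −38, 43)   [check: −38·112 + 43·99 = 1]
  2 = 2·1 + 0   → remainder 0, stop. gcd = 1 (last nonzero row H).
The gcd is 1, so 99 is invertible mod 112. The last nonzero row gives −38·112 + 43·99 = 1, so t = 43. So 99^(−1) ≡ 43 (mod 112). Verify: 99 · 43 = 4257 ≡ 1 (mod 112). ✓

Final answer: 99^(−1) ≡ 43 (mod 112)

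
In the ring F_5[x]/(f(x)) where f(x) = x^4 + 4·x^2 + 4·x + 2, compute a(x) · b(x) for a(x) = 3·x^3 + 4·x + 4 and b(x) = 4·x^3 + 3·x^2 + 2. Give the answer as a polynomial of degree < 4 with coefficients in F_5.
a · b ≡ 3·x + 2 (mod f(x))

Multiply as integer polynomials: a · b = 12·x^6 + 9·x^5 + 16·x^4 + 34·x^3 + 12·x^2 + 8·x + 8. Reducing coefficients mod 5: a · b ≡ 2·x^6 + 4·x^5 + x^4 + 4·x^3 + 2·x^2 + 3·x + 3. Now divide by f(x) = x^4 + 4·x^2 + 4·x + 2 in F_5[x], eliminating the leading term at each step:
  leading term 2·x^6: subtract (2·x^2)·f(x) = 2·x^6 + 3·x^4 + 3·x^3 + 4·x^2, leaving 4·x^5 + 3·x^4 + x^3 + 3·x^2 + 3·x + 3 (coefficients mod 5)
  leading term 4·x^5: subtract (4·x)·f(x) = 4·x^5 + x^3 + x^2 + 3·x, leaving 3·x^4 + 2·x^2 + 3 (coefficients mod 5)
  leading term 3·x^4: subtract (3)·f(x) = 3·x^4 + 2·x^2 + 2·x + 1, leaving 3·x + 2 (coefficients mod 5)
The degree is now < 4, so this is the remainder. Hence a · b ≡ 3·x + 2 in F_5[x]/(f).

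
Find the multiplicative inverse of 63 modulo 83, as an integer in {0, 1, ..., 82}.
63^(−1) ≡ 29 (mod 83)

Apply the extended Euclidean algorithm to (83, 63), tracking rows (r, s, t) with s·83 + t·63 = r. Each division r_prev = q·r_cur + r_new produces the new row as (previous row) − q·(current row):
  row A: (83, 1, 0)   [1·83 + 0·63 = 83]
  row B: (63, 0, 1)   [0·83 + 1·63 = 63]
  83 = 1·63 + 20   → row C = row A − 1·row B = (20, 1, −1)   [check: 1·83 − 1·63 = 20]
  63 = 3·20 + 3   → row D = row B − 3·row C = (3, −3, 4)   [check: −3·83 + 4·63 = 3]
  20 = 6·3 + 2   → row E = row C − 6·row D = (2, 19, −25)   [check: 19·83 − 25·63 = 2]
  3 = 1·2 + 1   → row F = row D − 1·row E = (1, −22, 29)   [check: −22·83 + 29·63 = 1]
  2 = 2·1 + 0   → remainder 0, stop. gcd = 1 (last nonzero row F).
The gcd is 1, so 63 is invertible mod 83. The last nonzero row gives −22·83 + 29·63 = 1, so t = 29. So 63^(−1) ≡ 29 (mod 83). Verify: 63 · 29 = 1827 ≡ 1 (mod 83). ✓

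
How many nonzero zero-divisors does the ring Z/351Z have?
Z/351Z has 134 nonzero zero-divisors

In Z/351Z each nonzero element is either a unit (gcd with 351 is 1) or a zero-divisor (gcd > 1). The number of units is φ(351): factorise 351 = 3^3 · 13, so φ(351) = (3^3 − 3^2) · (13 − 1) = 18 · 12 = 216. The nonzero elements number 351 − 1 = 350. Hence the nonzero zero-divisors number 350 − 216 = 134.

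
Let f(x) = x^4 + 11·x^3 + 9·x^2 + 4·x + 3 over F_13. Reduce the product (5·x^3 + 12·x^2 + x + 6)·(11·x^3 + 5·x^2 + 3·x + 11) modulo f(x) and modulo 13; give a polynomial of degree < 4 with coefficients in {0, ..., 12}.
Multiply as integer polynomials: a · b = 55·x^6 + 157·x^5 + 86·x^4 + 162·x^3 + 165·x^2 + 29·x + 66. Reducing coefficients mod 13: a · b ≡ 3·x^6 + x^5 + 8·x^4 + 6·x^3 + 9·x^2 + 3·x + 1. Now divide by f(x) = x^4 + 11·x^3 + 9·x^2 + 4·x + 3 in F_13[x], eliminating the leading term at each step:
  leading term 3·x^6: subtract (3·x^2)·f(x) = 3·x^6 + 7·x^5 + x^4 + 12·x^3 + 9·x^2, leaving 7·x^5 + 7·x^4 + 7·x^3 + 3·x + 1 (coefficients mod 13)
  leading term 7·x^5: subtract (7·x)·f(x) = 7·x^5 + 12·x^4 + 11·x^3 + 2·x^2 + 8·x, leaving 8·x^4 + 9·x^3 + 11·x^2 + 8·x + 1 (coefficients mod 13)
  leading term 8·x^4: subtract (8)·f(x) = 8·x^4 + 10·x^3 + 7·x^2 + 6·x + 11, leaving 12·x^3 + 4·x^2 + 2·x + 3 (coefficients mod 13)
The degree is now < 4, so this is the remainder. Hence a · b ≡ 12·x^3 + 4·x^2 + 2·x + 3 in F_13[x]/(f).

Final answer: a · b ≡ 12·x^3 + 4·x^2 + 2·x + 3 (mod f(x))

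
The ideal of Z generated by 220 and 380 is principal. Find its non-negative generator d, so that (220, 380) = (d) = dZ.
(220, 380) = (20); d = 20

In the PID Z, (a, b) is generated by gcd(a, b). Compute gcd(380, 220) with the extended Euclidean algorithm, tracking rows (r, s, t) with s·380 + t·220 = r:
  row A: (380, 1, 0)   [1·380 + 0·220 = 380]
  row B: (220, 0, 1)   [0·380 + 1·220 = 220]
  380 = 1·220 + 160   → row C = row A − 1·row B = (160, 1, −1)   [check: 1·380 − 1·220 = 160]
  220 = 1·160 + 60   → row D = row B − 1·row C = (60, −1, 2)   [check: −1·380 + 2·220 = 60]
  160 = 2·60 + 40   → row E = row C − 2·row D = (40, 3, −5)   [check: 3·380 − 5·220 = 40]
  60 = 1·40 + 20   → row F = row D − 1·row E = (20, −4, 7)   [check: −4·380 + 7·220 = 20]
  40 = 2·20 + 0   → remainder 0, stop. gcd = 20 (last nonzero row F).
So gcd(220, 380) = 20, with Bézout identity −4·380 + 7·220 = 20. Containment (⊇): the Bézout identity exhibits 20 as an element of (220, 380), giving (20) ⊆ (220, 380). Containment (⊆): since 20 | 220 and 20 | 380 (220 = 20·11, 380 = 20·19), every Z-linear combination of 220 and 380 is divisible by 20, so (220, 380) ⊆ (20). Therefore (220, 380) = (20), d = 20.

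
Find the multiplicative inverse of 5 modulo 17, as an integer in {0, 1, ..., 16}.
5^(−1) ≡ 7 (mod 17)

Apply the extended Euclidean algorithm to (17, 5), tracking rows (r, s, t) with s·17 + t·5 = r. Each division r_prev = q·r_cur + r_new produces the new row as (previous row) − q·(current row):
  row A: (17, 1, 0)   [1·17 + 0·5 = 17]
  row B: (5, 0, 1)   [0·17 + 1·5 = 5]
  17 = 3·5 + 2   → row C = row A − 3·row B = (2, 1, −3)   [check: 1·17 − 3·5 = 2]
  5 = 2·2 + 1   → row D = row B − 2·row C = (1, −2, 7)   [check: −2·17 + 7·5 = 1]
  2 = 2·1 + 0   → remainder 0, stop. gcd = 1 (last nonzero row D).
The gcd is 1, so 5 is invertible mod 17. The last nonzero row gives −2·17 + 7·5 = 1, so t = 7. So 5^(−1) ≡ 7 (mod 17). Verify: 5 · 7 = 35 ≡ 1 (mod 17). ✓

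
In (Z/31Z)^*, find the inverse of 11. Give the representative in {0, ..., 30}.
Apply the extended Euclidean algorithm to (31, 11), tracking rows (r, s, t) with s·31 + t·11 = r. Each division r_prev = q·r_cur + r_new produces the new row as (previous row) − q·(current row):
  row A: (31, 1, 0)   [1·31 + 0·11 = 31]
  row B: (11, 0, 1)   [0·31 + 1·11 = 11]
  31 = 2·11 + 9   → row C = row A − 2·row B = (9, 1, −2)   [check: 1·31 − 2·11 = 9]
  11 = 1·9 + 2   → row D = row B − 1·row C = (2, −1, 3)   [check: −1·31 + 3·11 = 2]
  9 = 4·2 + 1   → row E = row C − 4·row D = (1, 5, −14)   [check: 5·31 − 14·11 = 1]
  2 = 2·1 + 0   → remainder 0, stop. gcd = 1 (last nonzero row E).
The gcd is 1, so 11 is invertible mod 31. The last nonzero row gives 5·31 − 14·11 = 1, so t = −14. So 11^(−1) ≡ −14 ≡ 17 (mod 31). Verify: 11 · 17 = 187 ≡ 1 (mod 31). ✓

Final answer: 11^(−1) ≡ 17 (mod 31)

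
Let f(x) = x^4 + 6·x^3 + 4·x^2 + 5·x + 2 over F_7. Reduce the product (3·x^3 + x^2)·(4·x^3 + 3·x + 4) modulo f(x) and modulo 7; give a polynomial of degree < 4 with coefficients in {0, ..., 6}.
a · b ≡ x^3 + 6·x^2 + 6·x + 4 (mod f(x))

Multiply as integer polynomials: a · b = 12·x^6 + 4·x^5 + 9·x^4 + 15·x^3 + 4·x^2. Reducing coefficients mod 7: a · b ≡ 5·x^6 + 4·x^5 + 2·x^4 + x^3 + 4·x^2. Now divide by f(x) = x^4 + 6·x^3 + 4·x^2 + 5·x + 2 in F_7[x], eliminating the leading term at each step:
  leading term 5·x^6: subtract (5·x^2)·f(x) = 5·x^6 + 2·x^5 + 6·x^4 + 4·x^3 + 3·x^2, leaving 2·x^5 + 3·x^4 + 4·x^3 + x^2 (coefficients mod 7)
  leading term 2·x^5: subtract (2·x)·f(x) = 2·x^5 + 5·x^4 + x^3 + 3·x^2 + 4·x, leaving 5·x^4 + 3·x^3 + 5·x^2 + 3·x (coefficients mod 7)
  leading term 5·x^4: subtract (5)·f(x) = 5·x^4 + 2·x^3 + 6·x^2 + 4·x + 3, leaving x^3 + 6·x^2 + 6·x + 4 (coefficients mod 7)
The degree is now < 4, so this is the remainder. Hence a · b ≡ x^3 + 6·x^2 + 6·x + 4 in F_7[x]/(f).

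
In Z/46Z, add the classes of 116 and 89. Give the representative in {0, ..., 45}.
21

Reduce the summands first: 116 ≡ 24, 89 ≡ 43 (mod 46), so 116 + 89 ≡ 24 + 43 (mod 46). 24 + 43 = 67; 67 = 1·46 + 21, so (116 + 89) mod 46 = 21.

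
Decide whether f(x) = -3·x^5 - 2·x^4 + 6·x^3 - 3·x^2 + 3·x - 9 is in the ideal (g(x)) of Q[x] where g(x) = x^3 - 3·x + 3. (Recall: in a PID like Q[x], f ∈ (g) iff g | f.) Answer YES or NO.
In Q[x] the ideal (g) consists of all multiples of g, so f ∈ (g) iff g | f, i.e. iff the remainder of f on division by g is 0. Divide f by g (g is monic, so eliminate the leading term of the running remainder at each step):
  leading term -3·x^5: subtract (-3·x^2)·g(x) = -3·x^5 + 9·x^3 - 9·x^2, leaving -2·x^4 - 3·x^3 + 6·x^2 + 3·x - 9
  leading term -2·x^4: subtract (-2·x)·g(x) = -2·x^4 + 6·x^2 - 6·x, leaving -3·x^3 + 9·x - 9
  leading term -3·x^3: subtract (-3)·g(x) = -3·x^3 + 9·x - 9, leaving 0
The remainder is 0, so f(x) = g(x) · h(x) with h(x) = -3·x^2 - 2·x - 3. Hence g | f, i.e. f ∈ (g).

Final answer: YES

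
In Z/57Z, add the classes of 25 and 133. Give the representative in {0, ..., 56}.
44

Reduce the summands first: 133 ≡ 19 (mod 57), so 25 + 133 ≡ 25 + 19 (mod 57). 25 + 19 = 44; 44 = 0·57 + 44, so (25 + 133) mod 57 = 44.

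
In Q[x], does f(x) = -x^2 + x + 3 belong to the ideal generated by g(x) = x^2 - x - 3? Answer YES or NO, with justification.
YES

In Q[x] the ideal (g) consists of all multiples of g, so f ∈ (g) iff g | f, i.e. iff the remainder of f on division by g is 0. Divide f by g (g is monic, so eliminate the leading term of the running remainder at each step):
  leading term -x^2: subtract (-1)·g(x) = -x^2 + x + 3, leaving 0
The remainder is 0, so f(x) = g(x) · h(x) with h(x) = -1. Hence g | f, i.e. f ∈ (g).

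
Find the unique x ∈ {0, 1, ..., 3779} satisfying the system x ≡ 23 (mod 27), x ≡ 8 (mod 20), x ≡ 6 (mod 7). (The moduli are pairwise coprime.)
x ≡ 3128 (mod 3780); the representative in [0, 3780) is 3128

The moduli 27, 20, 7 are pairwise coprime, so by the CRT there is a unique solution mod 27·20·7 = 3780.
Solve by successive substitution. Start with x ≡ 23 (mod 27).
  Combine with x ≡ 8 (mod 20): write x = 23 + 27·t and require 23 + 27·t ≡ 8 (mod 20), i.e. 27·t ≡ 8 − 23 ≡ 5 (mod 20). Since 27^(−1) ≡ 3 (mod 20) (27 ≡ 7 (mod 20)), t ≡ 3·5 ≡ 15 (mod 20). So x ≡ 23 + 27·15 = 428 (mod 540).
  Combine with x ≡ 6 (mod 7): write x = 428 + 540·t and require 428 + 540·t ≡ 6 (mod 7), i.e. 540·t ≡ 6 − 428 ≡ 5 (mod 7). Since 540^(−1) ≡ 1 (mod 7) (540 ≡ 1 (mod 7)), t ≡ 1·5 ≡ 5 (mod 7). So x ≡ 428 + 540·5 = 3128 (mod 3780).
Unique solution in [0, 3780): x = 3128.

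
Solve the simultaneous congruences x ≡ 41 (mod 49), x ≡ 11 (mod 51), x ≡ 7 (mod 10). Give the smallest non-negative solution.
x ≡ 23267 (mod 24990); the representative in [0, 24990) is 23267

The moduli 49, 51, 10 are pairwise coprime, so by the CRT there is a unique solution mod 49·51·10 = 24990.
Solve by successive substitution. Start with x ≡ 41 (mod 49).
  Combine with x ≡ 11 (mod 51): write x = 41 + 49·t and require 41 + 49·t ≡ 11 (mod 51), i.e. 49·t ≡ 11 − 41 ≡ 21 (mod 51). Since 49^(−1) ≡ 25 (mod 51), t ≡ 25·21 ≡ 15 (mod 51). So x ≡ 41 + 49·15 = 776 (mod 2499).
  Combine with x ≡ 7 (mod 10): write x = 776 + 2499·t and require 776 + 2499·t ≡ 7 (mod 10), i.e. 2499·t ≡ 7 − 776 ≡ 1 (mod 10). Since 2499^(−1) ≡ 9 (mod 10) (2499 ≡ 9 (mod 10)), t ≡ 9·1 ≡ 9 (mod 10). So x ≡ 776 + 2499·9 = 23267 (mod 24990).
Unique solution in [0, 24990): x = 23267.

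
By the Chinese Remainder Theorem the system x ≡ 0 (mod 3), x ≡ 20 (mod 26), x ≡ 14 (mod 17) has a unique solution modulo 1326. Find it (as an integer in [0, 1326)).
x ≡ 150 (mod 1326); the representative in [0, 1326) is 150

The moduli 3, 26, 17 are pairwise coprime, so by the CRT there is a unique solution mod 3·26·17 = 1326.
Solve by successive substitution. Start with x ≡ 0 (mod 3).
  Combine with x ≡ 20 (mod 26): write x = 3·t and require 3·t ≡ 20 (mod 26). Since 3^(−1) ≡ 9 (mod 26), t ≡ 9·20 ≡ 24 (mod 26). So x ≡ 3·24 = 72 (mod 78).
  Combine with x ≡ 14 (mod 17): write x = 72 + 78·t and require 72 + 78·t ≡ 14 (mod 17), i.e. 78·t ≡ 14 − 72 ≡ 10 (mod 17). Since 78^(−1) ≡ 12 (mod 17) (78 ≡ 10 (mod 17)), t ≡ 12·10 ≡ 1 (mod 17). So x ≡ 72 + 78·1 = 150 (mod 1326).
Unique solution in [0, 1326): x = 150.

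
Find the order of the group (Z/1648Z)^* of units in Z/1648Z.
|(Z/1648Z)^*| = 816

(Z/1648Z)^* consists of the classes a with gcd(a, 1648) = 1, so its order is φ(1648). φ is multiplicative, with φ(p^e) = p^e − p^(e−1). Factorise 1648 = 2^4 · 103. Then
  φ(1648) = (2^4 − 2^3) · (103 − 1) = 8 · 102 = 816.
Thus |(Z/1648Z)^*| = 816.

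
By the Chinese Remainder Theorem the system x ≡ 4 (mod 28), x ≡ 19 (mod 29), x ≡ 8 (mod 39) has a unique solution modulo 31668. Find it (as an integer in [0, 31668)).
The moduli 28, 29, 39 are pairwise coprime, so by the CRT there is a unique solution mod 28·29·39 = 31668.
Solve by successive substitution. Start with x ≡ 4 (mod 28).
  Combine with x ≡ 19 (mod 29): write x = 4 + 28·t and require 4 + 28·t ≡ 19 (mod 29), i.e. 28·t ≡ 19 − 4 ≡ 15 (mod 29). Since 28^(−1) ≡ 28 (mod 29), t ≡ 28·15 ≡ 14 (mod 29). So x ≡ 4 + 28·14 = 396 (mod 812).
  Combine with x ≡ 8 (mod 39): write x = 396 + 812·t and require 396 + 812·t ≡ 8 (mod 39), i.e. 812·t ≡ 8 − 396 ≡ 2 (mod 39). Since 812^(−1) ≡ 11 (mod 39) (812 ≡ 32 (mod 39)), t ≡ 11·2 ≡ 22 (mod 39). So x ≡ 396 + 812·22 = 18260 (mod 31668).
Unique solution in [0, 31668): x = 18260.

Final answer: x ≡ 18260 (mod 31668); the representative in [0, 31668) is 18260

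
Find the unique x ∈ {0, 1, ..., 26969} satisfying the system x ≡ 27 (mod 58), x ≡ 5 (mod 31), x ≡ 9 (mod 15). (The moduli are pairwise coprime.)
The moduli 58, 31, 15 are pairwise coprime, so by the CRT there is a unique solution mod 58·31·15 = 26970.
Solve by successive substitution. Start with x ≡ 27 (mod 58).
  Combine with x ≡ 5 (mod 31): write x = 27 + 58·t and require 27 + 58·t ≡ 5 (mod 31), i.e. 58·t ≡ 5 − 27 ≡ 9 (mod 31). Since 58^(−1) ≡ 23 (mod 31) (58 ≡ 27 (mod 31)), t ≡ 23·9 ≡ 21 (mod 31). So x ≡ 27 + 58·21 = 1245 (mod 1798).
  Combine with x ≡ 9 (mod 15): write x = 1245 + 1798·t and require 1245 + 1798·t ≡ 9 (mod 15), i.e. 1798·t ≡ 9 − 1245 ≡ 9 (mod 15). Since 1798^(−1) ≡ 7 (mod 15) (1798 ≡ 13 (mod 15)), t ≡ 7·9 ≡ 3 (mod 15). So x ≡ 1245 + 1798·3 = 6639 (mod 26970).
Unique solution in [0, 26970): x = 6639.

Final answer: x ≡ 6639 (mod 26970); the representative in [0, 26970) is 6639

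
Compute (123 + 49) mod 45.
37

Reduce the summands first: 123 ≡ 33, 49 ≡ 4 (mod 45), so 123 + 49 ≡ 33 + 4 (mod 45). 33 + 4 = 37; 37 = 0·45 + 37, so (123 + 49) mod 45 = 37.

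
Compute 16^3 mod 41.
Use repeated squaring. Binary(3) = 11. Walk through the bits of the exponent 3 left-to-right: at each bit after the leading one, square the running value, then multiply by 16 if the bit is 1 (always reducing mod 41):
  bit 1 = 1 (leading): start with 16.
  bit 2 = 1: square 16^2 = 256 ≡ 10; bit is 1, so multiply 10·16 = 160 ≡ 37 (mod 41).
Final value: 16^3 ≡ 37 (mod 41).

Final answer: 37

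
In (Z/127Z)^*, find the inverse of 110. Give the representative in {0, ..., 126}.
Apply the extended Euclidean algorithm to (127, 110), tracking rows (r, s, t) with s·127 + t·110 = r. Each division r_prev = q·r_cur + r_new produces the new row as (previous row) − q·(current row):
  row A: (127, 1, 0)   [1·127 + 0·110 = 127]
  row B: (110, 0, 1)   [0·127 + 1·110 = 110]
  127 = 1·110 + 17   → row C = row A − 1·row B = (17, 1, −1)   [check: 1·127 − 1·110 = 17]
  110 = 6·17 + 8   → row D = row B − 6·row C = (8, −6, 7)   [check: −6·127 + 7·110 = 8]
  17 = 2·8 + 1   → row E = row C − 2·row D = (1, 13, −15)   [check: 13·127 − 15·110 = 1]
  8 = 8·1 + 0   → remainder 0, stop. gcd = 1 (last nonzero row E).
The gcd is 1, so 110 is invertible mod 127. The last nonzero row gives 13·127 − 15·110 = 1, so t = −15. So 110^(−1) ≡ −15 ≡ 112 (mod 127). Verify: 110 · 112 = 12320 ≡ 1 (mod 127). ✓

Final answer: 110^(−1) ≡ 112 (mod 127)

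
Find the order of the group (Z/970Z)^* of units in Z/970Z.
|(Z/970Z)^*| = 384

(Z/970Z)^* consists of the classes a with gcd(a, 970) = 1, so its order is φ(970). φ is multiplicative, with φ(p^e) = p^e − p^(e−1). Factorise 970 = 2 · 5 · 97. Then
  φ(970) = (2 − 1) · (5 − 1) · (97 − 1) = 1 · 4 · 96 = 384.
Thus |(Z/970Z)^*| = 384.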